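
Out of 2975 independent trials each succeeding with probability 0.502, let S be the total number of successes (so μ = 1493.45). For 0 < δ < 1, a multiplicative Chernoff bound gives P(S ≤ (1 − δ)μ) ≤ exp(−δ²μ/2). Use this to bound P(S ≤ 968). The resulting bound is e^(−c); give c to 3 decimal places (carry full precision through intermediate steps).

92.436

Write 968 = (1 − δ)μ, so δ = 1 − 968/1493.45 = 0.3518364…
Then the exponent is δ²μ/2 = (μ − 968)²/(2μ) = 92.436206.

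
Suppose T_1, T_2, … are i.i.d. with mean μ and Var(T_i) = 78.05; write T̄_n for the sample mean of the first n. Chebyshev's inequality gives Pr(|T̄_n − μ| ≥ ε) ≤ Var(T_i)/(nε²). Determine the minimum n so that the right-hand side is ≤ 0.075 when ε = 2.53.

163

Require 78.05/(n·2.53²) ≤ 0.075, i.e. n ≥ 78.05/(0.075·2.53²) = 162.581.
The smallest integer n is 163.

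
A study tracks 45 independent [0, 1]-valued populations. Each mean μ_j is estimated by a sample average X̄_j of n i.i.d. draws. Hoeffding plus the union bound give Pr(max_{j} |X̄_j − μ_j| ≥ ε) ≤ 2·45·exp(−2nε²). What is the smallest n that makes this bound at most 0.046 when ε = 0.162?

Need 2·45·exp(−2nε²) ≤ 0.046, i.e. exp(−2nε²) ≤ 0.046/90.
So 2nε² ≥ ln(90/0.046) = 7.578924.
Hence n ≥ 7.578924/(2·0.162²) = 144.393.
The smallest integer n is 145.

145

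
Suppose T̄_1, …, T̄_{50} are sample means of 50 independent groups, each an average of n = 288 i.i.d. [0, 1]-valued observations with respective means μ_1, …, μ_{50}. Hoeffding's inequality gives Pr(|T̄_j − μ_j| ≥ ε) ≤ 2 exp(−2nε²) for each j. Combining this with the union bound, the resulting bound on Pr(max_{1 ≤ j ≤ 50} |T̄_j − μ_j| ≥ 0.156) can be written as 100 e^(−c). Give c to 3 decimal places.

Union bound over the 50 events: Pr(max_{1 ≤ j ≤ 50} |T̄_j − μ_j| ≥ 0.156) ≤ 50·2·exp(−2nε²) = 100 exp(−2·288·0.156²).
So c = 2·288·0.156² = 14.0175.

14.018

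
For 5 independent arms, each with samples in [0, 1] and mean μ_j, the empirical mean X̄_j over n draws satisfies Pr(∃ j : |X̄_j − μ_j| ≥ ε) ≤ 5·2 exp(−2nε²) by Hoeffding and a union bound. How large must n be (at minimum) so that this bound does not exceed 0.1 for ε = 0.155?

Need 2·5·exp(−2nε²) ≤ 0.1, i.e. exp(−2nε²) ≤ 0.1/10.
So 2nε² ≥ ln(10/0.1) = 4.605170.
Hence n ≥ 4.605170/(2·0.155²) = 95.841.
The smallest integer n is 96.

96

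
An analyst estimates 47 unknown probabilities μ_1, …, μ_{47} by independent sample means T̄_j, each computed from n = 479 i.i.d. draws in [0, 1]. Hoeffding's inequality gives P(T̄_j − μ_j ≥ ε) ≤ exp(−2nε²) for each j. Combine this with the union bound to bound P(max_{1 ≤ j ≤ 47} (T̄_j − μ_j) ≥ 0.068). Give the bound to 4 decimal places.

0.5601

Per-experiment Hoeffding bound: exp(−2·479·0.068²) = exp(−4.42979) = 0.011917.
Union bound over 47 events: 47·0.011917 = 0.56010.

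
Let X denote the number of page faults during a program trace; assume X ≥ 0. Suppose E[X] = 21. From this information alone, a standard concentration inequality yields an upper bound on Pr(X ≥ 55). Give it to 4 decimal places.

0.3818

Only the mean of a non-negative variable is known, so Markov's inequality is the applicable tail bound.
Markov's inequality: for a non-negative random variable, Pr(X ≥ a) ≤ E[X]/a.
Here E[X] = 21 and a = 55, so the bound is 21/55 = 0.3818.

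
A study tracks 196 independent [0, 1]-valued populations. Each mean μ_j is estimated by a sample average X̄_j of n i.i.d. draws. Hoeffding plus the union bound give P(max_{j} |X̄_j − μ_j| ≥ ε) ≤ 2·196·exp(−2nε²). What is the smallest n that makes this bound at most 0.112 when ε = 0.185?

120

Need 2·196·exp(−2nε²) ≤ 0.112, i.e. exp(−2nε²) ≤ 0.112/392.
So 2nε² ≥ ln(392/0.112) = 8.160518.
Hence n ≥ 8.160518/(2·0.185²) = 119.219.
The smallest integer n is 120.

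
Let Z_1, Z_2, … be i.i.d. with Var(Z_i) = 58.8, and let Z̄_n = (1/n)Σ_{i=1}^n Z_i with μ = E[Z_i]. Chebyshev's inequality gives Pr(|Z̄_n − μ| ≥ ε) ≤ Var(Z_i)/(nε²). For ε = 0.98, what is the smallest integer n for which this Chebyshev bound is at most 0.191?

321

Require 58.8/(n·0.98²) ≤ 0.191, i.e. n ≥ 58.8/(0.191·0.98²) = 320.547.
The smallest integer n is 321.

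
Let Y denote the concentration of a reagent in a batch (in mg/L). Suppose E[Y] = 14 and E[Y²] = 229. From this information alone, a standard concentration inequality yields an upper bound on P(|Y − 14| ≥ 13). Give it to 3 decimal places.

0.195

The first two moments determine the variance, so Chebyshev's inequality is the sharpest standard bound available.
Var(Y) = E[Y²] − (E[Y])² = 229 − 196 = 33.
Chebyshev's inequality: P(|Y − μ| ≥ t) ≤ Var(Y)/t² = 33/169 = 0.1953.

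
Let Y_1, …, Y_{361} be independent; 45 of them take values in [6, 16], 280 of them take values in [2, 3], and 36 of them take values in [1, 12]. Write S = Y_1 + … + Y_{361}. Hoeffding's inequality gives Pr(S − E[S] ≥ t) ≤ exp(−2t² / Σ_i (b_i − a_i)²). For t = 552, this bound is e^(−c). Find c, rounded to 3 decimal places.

Σ(b_i − a_i)² = 45·10² + 280·1² + 36·11² = 9136.
c = 2t² / 9136 = 2·552² / 9136 = 66.7040.

66.704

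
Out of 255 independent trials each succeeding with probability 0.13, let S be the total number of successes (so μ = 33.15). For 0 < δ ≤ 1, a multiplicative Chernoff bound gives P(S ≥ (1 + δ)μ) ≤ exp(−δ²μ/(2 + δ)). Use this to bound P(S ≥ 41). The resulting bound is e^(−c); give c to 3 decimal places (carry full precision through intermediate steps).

Write 41 = (1 + δ)μ, so δ = 41/33.15 − 1 = 0.2368024…
Then the exponent is δ²μ/(2 + δ) = (41 − μ)² / (μ·(2 + δ)) = 0.831052.

0.831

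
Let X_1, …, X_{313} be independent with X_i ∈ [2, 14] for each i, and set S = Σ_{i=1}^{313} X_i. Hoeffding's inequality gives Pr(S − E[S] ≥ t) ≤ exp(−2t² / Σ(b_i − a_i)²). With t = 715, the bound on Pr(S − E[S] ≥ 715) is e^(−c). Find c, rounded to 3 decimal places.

22.685

Σ(b_i − a_i)² = 313·(12)² = 45072.
c = 2t²/45072 = 2·715²/45072 = 22.6848.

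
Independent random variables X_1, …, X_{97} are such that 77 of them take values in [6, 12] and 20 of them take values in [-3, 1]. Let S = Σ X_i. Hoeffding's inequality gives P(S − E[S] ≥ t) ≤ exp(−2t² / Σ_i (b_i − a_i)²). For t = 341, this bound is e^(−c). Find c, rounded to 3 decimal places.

75.214

Σ(b_i − a_i)² = 77·6² + 20·4² = 3092.
c = 2t² / 3092 = 2·341² / 3092 = 75.2141.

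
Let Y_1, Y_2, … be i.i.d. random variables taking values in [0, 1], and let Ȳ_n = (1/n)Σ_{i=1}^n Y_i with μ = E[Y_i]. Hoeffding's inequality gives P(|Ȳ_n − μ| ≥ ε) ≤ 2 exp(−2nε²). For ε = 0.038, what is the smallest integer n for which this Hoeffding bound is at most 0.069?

Require 2·exp(−2nε²) ≤ 0.069, i.e. 2nε² ≥ ln(2/0.069) = 3.366796.
So n ≥ 3.366796 / (2·0.038²) = 1165.788.
The smallest integer n is 1166.

1166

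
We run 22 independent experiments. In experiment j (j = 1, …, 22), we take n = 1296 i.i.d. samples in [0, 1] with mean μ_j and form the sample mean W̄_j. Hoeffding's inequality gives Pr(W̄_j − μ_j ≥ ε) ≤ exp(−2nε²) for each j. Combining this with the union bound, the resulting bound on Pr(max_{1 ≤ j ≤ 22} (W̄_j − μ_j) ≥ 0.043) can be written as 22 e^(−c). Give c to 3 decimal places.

4.793

Union bound over the 22 events: Pr(max_{1 ≤ j ≤ 22} (W̄_j − μ_j) ≥ 0.043) ≤ 22·exp(−2nε²) = 22 exp(−2·1296·0.043²).
So c = 2·1296·0.043² = 4.7926.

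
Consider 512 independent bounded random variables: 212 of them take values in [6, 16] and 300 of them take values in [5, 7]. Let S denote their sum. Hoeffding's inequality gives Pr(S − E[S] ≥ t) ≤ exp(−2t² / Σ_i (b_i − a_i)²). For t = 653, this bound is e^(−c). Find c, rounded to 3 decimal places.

38.072

Σ(b_i − a_i)² = 212·10² + 300·2² = 22400.
c = 2t² / 22400 = 2·653² / 22400 = 38.0722.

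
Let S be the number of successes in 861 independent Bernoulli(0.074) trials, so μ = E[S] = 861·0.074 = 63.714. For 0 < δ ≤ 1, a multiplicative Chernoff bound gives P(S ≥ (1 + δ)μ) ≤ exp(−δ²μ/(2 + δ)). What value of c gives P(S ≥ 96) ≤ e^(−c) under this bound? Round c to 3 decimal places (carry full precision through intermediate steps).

Write 96 = (1 + δ)μ, so δ = 96/63.714 − 1 = 0.5067332…
Then the exponent is δ²μ/(2 + δ) = (96 − μ)² / (μ·(2 + δ)) = 6.526577.

6.527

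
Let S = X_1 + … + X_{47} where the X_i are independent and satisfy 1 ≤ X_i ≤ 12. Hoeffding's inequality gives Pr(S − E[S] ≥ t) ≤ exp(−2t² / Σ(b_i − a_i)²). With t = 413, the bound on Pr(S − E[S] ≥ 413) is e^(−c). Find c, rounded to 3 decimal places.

Σ(b_i − a_i)² = 47·(11)² = 5687.
c = 2t²/5687 = 2·413²/5687 = 59.9856.

59.986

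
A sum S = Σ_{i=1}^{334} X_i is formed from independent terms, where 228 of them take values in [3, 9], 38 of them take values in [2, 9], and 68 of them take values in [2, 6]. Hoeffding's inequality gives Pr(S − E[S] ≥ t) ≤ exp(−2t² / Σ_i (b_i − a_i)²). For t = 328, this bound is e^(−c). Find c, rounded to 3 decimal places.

Σ(b_i − a_i)² = 228·6² + 38·7² + 68·4² = 11158.
c = 2t² / 11158 = 2·328² / 11158 = 19.2837.

19.284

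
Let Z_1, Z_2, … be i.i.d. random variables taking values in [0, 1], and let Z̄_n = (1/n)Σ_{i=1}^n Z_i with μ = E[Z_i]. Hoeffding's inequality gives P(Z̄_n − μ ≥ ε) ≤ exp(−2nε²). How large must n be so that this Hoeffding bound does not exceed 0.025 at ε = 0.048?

Require exp(−2nε²) ≤ 0.025, i.e. 2nε² ≥ ln(1/0.025) = 3.688879.
So n ≥ 3.688879 / (2·0.048²) = 800.538.
The smallest integer n is 801.

801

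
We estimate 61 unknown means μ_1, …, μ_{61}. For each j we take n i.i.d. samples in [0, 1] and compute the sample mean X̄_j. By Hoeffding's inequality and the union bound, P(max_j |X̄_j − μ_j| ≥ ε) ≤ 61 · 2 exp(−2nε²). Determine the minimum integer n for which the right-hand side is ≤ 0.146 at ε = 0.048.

1461

Need 2·61·exp(−2nε²) ≤ 0.146, i.e. exp(−2nε²) ≤ 0.146/122.
So 2nε² ≥ ln(122/0.146) = 6.728170.
Hence n ≥ 6.728170/(2·0.048²) = 1460.106.
The smallest integer n is 1461.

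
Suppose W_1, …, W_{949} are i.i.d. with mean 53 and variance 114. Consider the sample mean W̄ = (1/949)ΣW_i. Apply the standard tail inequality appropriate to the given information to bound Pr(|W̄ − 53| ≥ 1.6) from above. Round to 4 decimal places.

0.0469

With mean and variance of each term known, Chebyshev's inequality bounds the deviation of the sum (or sample mean).
Var(W̄) = Var(W_i)/n = 114/949 = 0.12013.
Chebyshev: Pr(|W̄ − 53| ≥ 1.6) ≤ Var(W̄)/(1.6)² = 114/(949·1.6²) = 0.0469.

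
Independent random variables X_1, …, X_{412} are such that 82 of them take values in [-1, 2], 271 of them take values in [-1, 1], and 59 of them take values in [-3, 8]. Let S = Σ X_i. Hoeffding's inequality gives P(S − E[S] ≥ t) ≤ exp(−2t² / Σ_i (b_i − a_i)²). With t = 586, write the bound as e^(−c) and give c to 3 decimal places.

76.642

Σ(b_i − a_i)² = 82·3² + 271·2² + 59·11² = 8961.
c = 2t² / 8961 = 2·586² / 8961 = 76.6423.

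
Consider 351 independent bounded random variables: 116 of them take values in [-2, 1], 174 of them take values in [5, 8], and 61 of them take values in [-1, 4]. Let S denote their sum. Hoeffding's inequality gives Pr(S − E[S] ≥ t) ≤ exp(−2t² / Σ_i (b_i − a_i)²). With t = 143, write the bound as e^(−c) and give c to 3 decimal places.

9.891

Σ(b_i − a_i)² = 116·3² + 174·3² + 61·5² = 4135.
c = 2t² / 4135 = 2·143² / 4135 = 9.8907.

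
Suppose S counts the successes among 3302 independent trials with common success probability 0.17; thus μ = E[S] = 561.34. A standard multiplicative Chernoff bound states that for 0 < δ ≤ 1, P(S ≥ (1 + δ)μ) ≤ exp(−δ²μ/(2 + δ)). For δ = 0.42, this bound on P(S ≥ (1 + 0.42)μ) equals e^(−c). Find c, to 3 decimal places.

40.918

c = δ²μ/(2 + δ) = 0.42²·561.34/(2 + 0.42) = 40.9175.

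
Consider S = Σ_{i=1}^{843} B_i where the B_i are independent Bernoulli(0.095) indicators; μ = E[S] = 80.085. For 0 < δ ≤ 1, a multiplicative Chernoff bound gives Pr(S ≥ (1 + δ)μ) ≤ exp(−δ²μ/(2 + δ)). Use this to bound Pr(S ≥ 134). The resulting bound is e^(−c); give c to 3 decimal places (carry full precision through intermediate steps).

Write 134 = (1 + δ)μ, so δ = 134/80.085 − 1 = 0.6732222…
Then the exponent is δ²μ/(2 + δ) = (134 − μ)² / (μ·(2 + δ)) = 13.577912.

13.578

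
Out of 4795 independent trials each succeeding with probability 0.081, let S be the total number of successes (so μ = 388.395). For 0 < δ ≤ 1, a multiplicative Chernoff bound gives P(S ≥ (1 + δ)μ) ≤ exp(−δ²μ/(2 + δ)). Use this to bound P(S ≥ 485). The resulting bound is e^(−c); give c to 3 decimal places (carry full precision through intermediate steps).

10.685

Write 485 = (1 + δ)μ, so δ = 485/388.395 − 1 = 0.2487287…
Then the exponent is δ²μ/(2 + δ) = (485 − μ)² / (μ·(2 + δ)) = 10.685344.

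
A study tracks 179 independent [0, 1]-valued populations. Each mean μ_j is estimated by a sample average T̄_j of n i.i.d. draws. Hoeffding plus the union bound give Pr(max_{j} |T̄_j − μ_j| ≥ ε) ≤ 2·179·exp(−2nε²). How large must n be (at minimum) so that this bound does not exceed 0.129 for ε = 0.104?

367

Need 2·179·exp(−2nε²) ≤ 0.129, i.e. exp(−2nε²) ≤ 0.129/358.
So 2nε² ≥ ln(358/0.129) = 7.928476.
Hence n ≥ 7.928476/(2·0.104²) = 366.516.
The smallest integer n is 367.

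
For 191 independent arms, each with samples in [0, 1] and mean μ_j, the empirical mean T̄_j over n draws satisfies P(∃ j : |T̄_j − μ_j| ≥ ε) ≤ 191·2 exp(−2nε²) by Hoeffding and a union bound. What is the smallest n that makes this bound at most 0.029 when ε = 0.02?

11858

Need 2·191·exp(−2nε²) ≤ 0.029, i.e. exp(−2nε²) ≤ 0.029/382.
So 2nε² ≥ ln(382/0.029) = 9.485880.
Hence n ≥ 9.485880/(2·0.02²) = 11857.350.
The smallest integer n is 11858.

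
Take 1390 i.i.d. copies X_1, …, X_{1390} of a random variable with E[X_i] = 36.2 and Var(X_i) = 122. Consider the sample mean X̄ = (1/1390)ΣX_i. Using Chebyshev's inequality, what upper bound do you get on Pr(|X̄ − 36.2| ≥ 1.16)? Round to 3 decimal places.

0.065

Var(X̄) = Var(X_i)/n = 122/1390 = 0.08777.
Chebyshev: Pr(|X̄ − 36.2| ≥ 1.16) ≤ Var(X̄)/(1.16)² = 122/(1390·1.16²) = 0.0652.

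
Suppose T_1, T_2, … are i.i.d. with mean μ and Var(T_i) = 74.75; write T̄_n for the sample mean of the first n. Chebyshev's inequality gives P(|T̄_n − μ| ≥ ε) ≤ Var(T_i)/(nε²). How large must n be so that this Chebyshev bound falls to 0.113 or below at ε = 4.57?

Require 74.75/(n·4.57²) ≤ 0.113, i.e. n ≥ 74.75/(0.113·4.57²) = 31.674.
The smallest integer n is 32.

32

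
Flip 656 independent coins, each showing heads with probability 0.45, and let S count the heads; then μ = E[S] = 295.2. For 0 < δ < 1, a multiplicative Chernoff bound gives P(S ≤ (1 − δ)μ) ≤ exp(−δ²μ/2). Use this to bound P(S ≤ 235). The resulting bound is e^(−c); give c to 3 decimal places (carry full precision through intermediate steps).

Write 235 = (1 − δ)μ, so δ = 1 − 235/295.2 = 0.2039295…
Then the exponent is δ²μ/2 = (μ − 235)²/(2μ) = 6.138279.

6.138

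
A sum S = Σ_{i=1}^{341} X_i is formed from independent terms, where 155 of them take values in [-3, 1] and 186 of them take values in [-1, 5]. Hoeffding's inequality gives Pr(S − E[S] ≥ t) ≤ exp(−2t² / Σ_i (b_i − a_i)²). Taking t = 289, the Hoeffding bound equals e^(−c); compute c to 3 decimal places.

18.204

Σ(b_i − a_i)² = 155·4² + 186·6² = 9176.
c = 2t² / 9176 = 2·289² / 9176 = 18.2042.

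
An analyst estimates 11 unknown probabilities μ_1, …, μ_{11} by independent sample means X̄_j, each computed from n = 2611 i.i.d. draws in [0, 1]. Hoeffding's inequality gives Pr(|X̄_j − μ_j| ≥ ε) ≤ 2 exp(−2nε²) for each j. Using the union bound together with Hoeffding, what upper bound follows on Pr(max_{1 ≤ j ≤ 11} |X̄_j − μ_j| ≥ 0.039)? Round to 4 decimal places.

0.0078

Per-experiment Hoeffding bound: 2·exp(−2·2611·0.039²) = 2·exp(−7.94266) = 0.00071052.
Union bound over 11 events: 11·0.00071052 = 0.00782.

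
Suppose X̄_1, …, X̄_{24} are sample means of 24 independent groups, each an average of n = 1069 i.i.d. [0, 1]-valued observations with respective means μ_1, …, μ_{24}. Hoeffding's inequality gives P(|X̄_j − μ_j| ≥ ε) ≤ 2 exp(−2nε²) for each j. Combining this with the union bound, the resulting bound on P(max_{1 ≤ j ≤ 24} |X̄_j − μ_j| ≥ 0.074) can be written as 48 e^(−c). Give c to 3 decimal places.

Union bound over the 24 events: P(max_{1 ≤ j ≤ 24} |X̄_j − μ_j| ≥ 0.074) ≤ 24·2·exp(−2nε²) = 48 exp(−2·1069·0.074²).
So c = 2·1069·0.074² = 11.7077.

11.708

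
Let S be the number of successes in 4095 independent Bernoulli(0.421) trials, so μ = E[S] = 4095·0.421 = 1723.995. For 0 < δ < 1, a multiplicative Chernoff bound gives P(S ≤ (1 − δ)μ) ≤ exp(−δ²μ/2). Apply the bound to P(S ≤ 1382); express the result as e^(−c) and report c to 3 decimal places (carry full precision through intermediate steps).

Write 1382 = (1 − δ)μ, so δ = 1 − 1382/1723.995 = 0.1983735…
Then the exponent is δ²μ/2 = (μ − 1382)²/(2μ) = 33.921380.

33.921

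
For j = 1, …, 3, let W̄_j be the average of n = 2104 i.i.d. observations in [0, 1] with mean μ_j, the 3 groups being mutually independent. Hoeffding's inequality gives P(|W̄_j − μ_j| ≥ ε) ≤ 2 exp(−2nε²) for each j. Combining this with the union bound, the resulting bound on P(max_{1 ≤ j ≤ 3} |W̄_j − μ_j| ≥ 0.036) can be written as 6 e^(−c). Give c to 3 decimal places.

Union bound over the 3 events: P(max_{1 ≤ j ≤ 3} |W̄_j − μ_j| ≥ 0.036) ≤ 3·2·exp(−2nε²) = 6 exp(−2·2104·0.036²).
So c = 2·2104·0.036² = 5.4536.

5.454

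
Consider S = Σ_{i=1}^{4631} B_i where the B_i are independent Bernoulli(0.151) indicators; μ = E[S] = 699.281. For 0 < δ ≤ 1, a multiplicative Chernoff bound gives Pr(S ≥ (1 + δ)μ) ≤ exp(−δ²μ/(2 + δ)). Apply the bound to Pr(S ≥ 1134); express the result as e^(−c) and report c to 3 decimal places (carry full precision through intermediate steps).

Write 1134 = (1 + δ)μ, so δ = 1134/699.281 − 1 = 0.6216657…
Then the exponent is δ²μ/(2 + δ) = (1134 − μ)² / (μ·(2 + δ)) = 103.083275.

103.083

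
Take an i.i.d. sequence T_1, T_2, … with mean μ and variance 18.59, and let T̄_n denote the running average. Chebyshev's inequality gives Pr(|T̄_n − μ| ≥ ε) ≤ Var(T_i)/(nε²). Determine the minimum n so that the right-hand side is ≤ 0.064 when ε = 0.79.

Require 18.59/(n·0.79²) ≤ 0.064, i.e. n ≥ 18.59/(0.064·0.79²) = 465.420.
The smallest integer n is 466.

466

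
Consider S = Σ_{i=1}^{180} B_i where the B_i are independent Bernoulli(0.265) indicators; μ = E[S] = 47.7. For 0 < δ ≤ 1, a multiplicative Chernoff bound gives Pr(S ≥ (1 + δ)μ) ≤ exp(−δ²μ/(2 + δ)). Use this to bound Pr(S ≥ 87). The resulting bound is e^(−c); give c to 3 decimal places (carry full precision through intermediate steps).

Write 87 = (1 + δ)μ, so δ = 87/47.7 − 1 = 0.8238994…
Then the exponent is δ²μ/(2 + δ) = (87 − μ)² / (μ·(2 + δ)) = 11.466147.

11.466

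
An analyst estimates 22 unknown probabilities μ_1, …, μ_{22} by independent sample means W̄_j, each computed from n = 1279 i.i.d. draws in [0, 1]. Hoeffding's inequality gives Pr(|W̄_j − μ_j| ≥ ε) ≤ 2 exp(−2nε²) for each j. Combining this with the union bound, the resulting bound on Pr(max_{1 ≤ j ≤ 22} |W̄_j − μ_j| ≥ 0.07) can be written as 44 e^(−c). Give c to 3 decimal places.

12.534

Union bound over the 22 events: Pr(max_{1 ≤ j ≤ 22} |W̄_j − μ_j| ≥ 0.07) ≤ 22·2·exp(−2nε²) = 44 exp(−2·1279·0.07²).
So c = 2·1279·0.07² = 12.5342.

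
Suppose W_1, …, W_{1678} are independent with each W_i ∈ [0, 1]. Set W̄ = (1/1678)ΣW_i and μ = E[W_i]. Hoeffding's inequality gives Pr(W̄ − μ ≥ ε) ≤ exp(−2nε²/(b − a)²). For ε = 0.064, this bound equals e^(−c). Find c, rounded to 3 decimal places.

13.746

c = 2nε²/(b − a)² = 2·1678·0.064² / 1² = 13.7462.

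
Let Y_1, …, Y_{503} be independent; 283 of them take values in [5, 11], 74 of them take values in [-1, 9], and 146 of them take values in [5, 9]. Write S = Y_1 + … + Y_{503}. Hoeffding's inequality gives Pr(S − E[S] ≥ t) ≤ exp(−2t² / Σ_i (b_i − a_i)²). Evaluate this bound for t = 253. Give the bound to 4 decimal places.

Σ(b_i − a_i)² = 283·6² + 74·10² + 146·4² = 19924.
Exponent = 2·253² / 19924 = 6.42532.
Bound = exp(−6.42532) = 0.00162.

0.0016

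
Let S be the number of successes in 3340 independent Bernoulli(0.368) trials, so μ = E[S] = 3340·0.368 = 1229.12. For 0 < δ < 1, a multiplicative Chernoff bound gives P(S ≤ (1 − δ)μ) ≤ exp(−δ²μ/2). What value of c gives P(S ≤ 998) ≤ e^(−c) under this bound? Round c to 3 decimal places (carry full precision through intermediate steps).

Write 998 = (1 − δ)μ, so δ = 1 − 998/1229.12 = 0.188037…
Then the exponent is δ²μ/2 = (μ − 998)²/(2μ) = 21.729552.

21.730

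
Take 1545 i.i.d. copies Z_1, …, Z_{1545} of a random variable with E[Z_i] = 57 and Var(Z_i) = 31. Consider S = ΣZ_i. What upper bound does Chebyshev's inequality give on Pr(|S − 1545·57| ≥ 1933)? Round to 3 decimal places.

0.013

Var(S) = n·Var(Z_i) = 1545·31 = 47895.
Chebyshev: Pr(|S − 1545·57| ≥ 1933) ≤ Var(S)/1933² = 47895/3736489 = 0.0128.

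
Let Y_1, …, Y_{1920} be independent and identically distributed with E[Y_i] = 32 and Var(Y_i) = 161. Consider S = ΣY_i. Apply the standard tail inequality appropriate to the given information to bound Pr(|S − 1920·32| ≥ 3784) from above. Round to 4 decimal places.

0.0216

With mean and variance of each term known, Chebyshev's inequality bounds the deviation of the sum (or sample mean).
Var(S) = n·Var(Y_i) = 1920·161 = 309120.
Chebyshev: Pr(|S − 1920·32| ≥ 3784) ≤ Var(S)/3784² = 309120/14318656 = 0.0216.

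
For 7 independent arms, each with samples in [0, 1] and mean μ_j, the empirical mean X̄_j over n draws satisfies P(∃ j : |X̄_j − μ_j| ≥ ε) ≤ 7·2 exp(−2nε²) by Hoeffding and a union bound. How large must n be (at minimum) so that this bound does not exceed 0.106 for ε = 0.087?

Need 2·7·exp(−2nε²) ≤ 0.106, i.e. exp(−2nε²) ≤ 0.106/14.
So 2nε² ≥ ln(14/0.106) = 4.883374.
Hence n ≥ 4.883374/(2·0.087²) = 322.590.
The smallest integer n is 323.

323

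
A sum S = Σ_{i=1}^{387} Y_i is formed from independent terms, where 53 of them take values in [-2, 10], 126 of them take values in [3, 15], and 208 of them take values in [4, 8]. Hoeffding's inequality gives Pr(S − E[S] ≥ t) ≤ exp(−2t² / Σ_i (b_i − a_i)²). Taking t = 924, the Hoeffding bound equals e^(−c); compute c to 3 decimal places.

58.671

Σ(b_i − a_i)² = 53·12² + 126·12² + 208·4² = 29104.
c = 2t² / 29104 = 2·924² / 29104 = 58.6707.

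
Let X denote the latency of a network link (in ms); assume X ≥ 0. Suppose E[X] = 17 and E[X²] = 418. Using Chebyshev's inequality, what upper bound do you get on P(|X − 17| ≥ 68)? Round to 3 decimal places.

0.028

Var(X) = E[X²] − (E[X])² = 418 − 289 = 129.
Chebyshev's inequality: P(|X − μ| ≥ t) ≤ Var(X)/t² = 129/4624 = 0.0279.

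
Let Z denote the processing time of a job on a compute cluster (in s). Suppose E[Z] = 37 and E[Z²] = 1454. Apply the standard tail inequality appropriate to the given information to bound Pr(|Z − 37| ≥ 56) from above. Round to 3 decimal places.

The first two moments determine the variance, so Chebyshev's inequality is the sharpest standard bound available.
Var(Z) = E[Z²] − (E[Z])² = 1454 − 1369 = 85.
Chebyshev's inequality: Pr(|Z − μ| ≥ t) ≤ Var(Z)/t² = 85/3136 = 0.0271.

0.027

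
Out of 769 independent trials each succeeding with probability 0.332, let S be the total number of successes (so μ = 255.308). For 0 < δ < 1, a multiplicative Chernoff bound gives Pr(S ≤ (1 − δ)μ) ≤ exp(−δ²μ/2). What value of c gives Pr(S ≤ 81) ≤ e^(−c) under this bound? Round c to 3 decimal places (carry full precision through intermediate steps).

59.503

Write 81 = (1 − δ)μ, so δ = 1 − 81/255.308 = 0.6827361…
Then the exponent is δ²μ/2 = (μ − 81)²/(2μ) = 59.503186.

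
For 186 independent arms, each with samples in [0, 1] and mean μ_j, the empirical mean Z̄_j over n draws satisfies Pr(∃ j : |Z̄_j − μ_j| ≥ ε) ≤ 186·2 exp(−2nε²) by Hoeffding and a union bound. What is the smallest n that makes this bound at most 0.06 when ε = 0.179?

137

Need 2·186·exp(−2nε²) ≤ 0.06, i.e. exp(−2nε²) ≤ 0.06/372.
So 2nε² ≥ ln(372/0.06) = 8.732305.
Hence n ≥ 8.732305/(2·0.179²) = 136.268.
The smallest integer n is 137.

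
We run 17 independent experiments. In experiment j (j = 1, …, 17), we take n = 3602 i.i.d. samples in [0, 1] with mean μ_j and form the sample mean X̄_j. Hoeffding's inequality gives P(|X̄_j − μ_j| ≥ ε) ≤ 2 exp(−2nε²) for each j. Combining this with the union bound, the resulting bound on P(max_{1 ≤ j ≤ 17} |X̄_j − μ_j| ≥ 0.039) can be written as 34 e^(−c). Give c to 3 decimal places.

Union bound over the 17 events: P(max_{1 ≤ j ≤ 17} |X̄_j − μ_j| ≥ 0.039) ≤ 17·2·exp(−2nε²) = 34 exp(−2·3602·0.039²).
So c = 2·3602·0.039² = 10.9573.

10.957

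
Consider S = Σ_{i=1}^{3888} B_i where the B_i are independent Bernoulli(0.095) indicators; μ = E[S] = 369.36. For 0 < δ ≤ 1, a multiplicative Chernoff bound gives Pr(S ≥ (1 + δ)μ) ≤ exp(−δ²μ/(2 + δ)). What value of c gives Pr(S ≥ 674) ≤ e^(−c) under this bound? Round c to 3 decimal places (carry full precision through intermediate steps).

Write 674 = (1 + δ)μ, so δ = 674/369.36 − 1 = 0.824778…
Then the exponent is δ²μ/(2 + δ) = (674 − μ)² / (μ·(2 + δ)) = 88.948713.

88.949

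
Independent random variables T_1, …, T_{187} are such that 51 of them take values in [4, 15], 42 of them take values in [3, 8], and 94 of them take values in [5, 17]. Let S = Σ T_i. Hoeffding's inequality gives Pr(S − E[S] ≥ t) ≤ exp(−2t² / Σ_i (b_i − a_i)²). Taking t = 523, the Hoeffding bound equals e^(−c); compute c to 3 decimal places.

26.355

Σ(b_i − a_i)² = 51·11² + 42·5² + 94·12² = 20757.
c = 2t² / 20757 = 2·523² / 20757 = 26.3554.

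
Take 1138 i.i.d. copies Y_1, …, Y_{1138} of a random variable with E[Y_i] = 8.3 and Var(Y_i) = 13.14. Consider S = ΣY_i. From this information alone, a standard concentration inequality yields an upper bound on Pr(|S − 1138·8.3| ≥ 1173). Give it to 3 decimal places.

0.011

With mean and variance of each term known, Chebyshev's inequality bounds the deviation of the sum (or sample mean).
Var(S) = n·Var(Y_i) = 1138·13.14 = 14953.32.
Chebyshev: Pr(|S − 1138·8.3| ≥ 1173) ≤ Var(S)/1173² = 14953.32/1375929 = 0.0109.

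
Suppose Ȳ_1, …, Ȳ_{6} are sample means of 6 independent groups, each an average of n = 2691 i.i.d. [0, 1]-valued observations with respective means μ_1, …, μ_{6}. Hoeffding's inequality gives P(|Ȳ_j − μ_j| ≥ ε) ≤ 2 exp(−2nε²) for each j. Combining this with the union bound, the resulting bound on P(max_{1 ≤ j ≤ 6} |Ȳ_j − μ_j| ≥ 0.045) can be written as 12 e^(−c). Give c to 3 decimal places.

Union bound over the 6 events: P(max_{1 ≤ j ≤ 6} |Ȳ_j − μ_j| ≥ 0.045) ≤ 6·2·exp(−2nε²) = 12 exp(−2·2691·0.045²).
So c = 2·2691·0.045² = 10.8986.

10.899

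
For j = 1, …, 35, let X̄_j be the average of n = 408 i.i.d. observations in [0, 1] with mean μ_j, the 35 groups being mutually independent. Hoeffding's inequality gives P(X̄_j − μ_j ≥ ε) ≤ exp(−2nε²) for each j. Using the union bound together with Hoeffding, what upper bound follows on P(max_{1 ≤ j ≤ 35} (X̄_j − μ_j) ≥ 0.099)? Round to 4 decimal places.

Per-experiment Hoeffding bound: exp(−2·408·0.099²) = exp(−7.99762) = 0.00033626.
Union bound over 35 events: 35·0.00033626 = 0.01177.

0.0118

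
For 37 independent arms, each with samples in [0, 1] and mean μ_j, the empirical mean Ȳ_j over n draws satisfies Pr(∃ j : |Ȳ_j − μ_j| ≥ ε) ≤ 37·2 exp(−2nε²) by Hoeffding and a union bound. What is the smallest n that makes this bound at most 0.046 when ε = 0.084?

524

Need 2·37·exp(−2nε²) ≤ 0.046, i.e. exp(−2nε²) ≤ 0.046/74.
So 2nε² ≥ ln(74/0.046) = 7.383179.
Hence n ≥ 7.383179/(2·0.084²) = 523.184.
The smallest integer n is 524.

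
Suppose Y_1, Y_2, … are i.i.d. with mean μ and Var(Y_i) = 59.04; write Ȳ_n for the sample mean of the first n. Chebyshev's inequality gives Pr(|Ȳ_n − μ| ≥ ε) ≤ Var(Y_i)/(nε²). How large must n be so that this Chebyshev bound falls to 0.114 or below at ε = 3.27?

49

Require 59.04/(n·3.27²) ≤ 0.114, i.e. n ≥ 59.04/(0.114·3.27²) = 48.434.
The smallest integer n is 49.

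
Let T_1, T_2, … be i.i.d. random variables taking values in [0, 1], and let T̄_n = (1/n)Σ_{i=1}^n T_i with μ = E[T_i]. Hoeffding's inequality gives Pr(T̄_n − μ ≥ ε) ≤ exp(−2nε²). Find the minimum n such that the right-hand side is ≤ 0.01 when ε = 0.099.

Require exp(−2nε²) ≤ 0.01, i.e. 2nε² ≥ ln(1/0.01) = 4.605170.
So n ≥ 4.605170 / (2·0.099²) = 234.934.
The smallest integer n is 235.

235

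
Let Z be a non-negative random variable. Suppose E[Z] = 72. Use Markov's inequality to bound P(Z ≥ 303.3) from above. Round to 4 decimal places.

Markov's inequality: for a non-negative random variable, P(Z ≥ a) ≤ E[Z]/a.
Here E[Z] = 72 and a = 303.3, so the bound is 72/303.3 = 0.2374.

0.2374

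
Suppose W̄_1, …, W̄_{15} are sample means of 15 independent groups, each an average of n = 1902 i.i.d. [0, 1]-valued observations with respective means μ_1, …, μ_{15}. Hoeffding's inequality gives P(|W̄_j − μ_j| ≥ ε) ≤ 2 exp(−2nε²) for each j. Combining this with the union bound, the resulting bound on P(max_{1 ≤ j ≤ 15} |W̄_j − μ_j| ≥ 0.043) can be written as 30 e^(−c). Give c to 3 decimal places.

Union bound over the 15 events: P(max_{1 ≤ j ≤ 15} |W̄_j − μ_j| ≥ 0.043) ≤ 15·2·exp(−2nε²) = 30 exp(−2·1902·0.043²).
So c = 2·1902·0.043² = 7.0336.

7.034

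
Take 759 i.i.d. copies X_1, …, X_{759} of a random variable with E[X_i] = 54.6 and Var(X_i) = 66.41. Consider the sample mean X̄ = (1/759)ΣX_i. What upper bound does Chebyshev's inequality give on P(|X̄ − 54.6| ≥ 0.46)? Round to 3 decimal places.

Var(X̄) = Var(X_i)/n = 66.41/759 = 0.087497.
Chebyshev: P(|X̄ − 54.6| ≥ 0.46) ≤ Var(X̄)/(0.46)² = 66.41/(759·0.46²) = 0.4135.

0.414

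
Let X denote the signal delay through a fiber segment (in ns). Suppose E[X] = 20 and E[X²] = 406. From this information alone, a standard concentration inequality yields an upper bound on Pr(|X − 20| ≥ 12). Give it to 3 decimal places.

0.042

The first two moments determine the variance, so Chebyshev's inequality is the sharpest standard bound available.
Var(X) = E[X²] − (E[X])² = 406 − 400 = 6.
Chebyshev's inequality: Pr(|X − μ| ≥ t) ≤ Var(X)/t² = 6/144 = 0.0417.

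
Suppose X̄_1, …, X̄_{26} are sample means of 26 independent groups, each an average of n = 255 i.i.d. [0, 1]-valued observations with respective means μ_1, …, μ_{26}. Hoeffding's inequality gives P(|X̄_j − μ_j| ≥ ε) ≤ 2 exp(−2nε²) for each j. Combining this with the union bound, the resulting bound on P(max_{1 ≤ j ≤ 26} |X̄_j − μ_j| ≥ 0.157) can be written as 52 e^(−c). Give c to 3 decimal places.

12.571

Union bound over the 26 events: P(max_{1 ≤ j ≤ 26} |X̄_j − μ_j| ≥ 0.157) ≤ 26·2·exp(−2nε²) = 52 exp(−2·255·0.157²).
So c = 2·255·0.157² = 12.5710.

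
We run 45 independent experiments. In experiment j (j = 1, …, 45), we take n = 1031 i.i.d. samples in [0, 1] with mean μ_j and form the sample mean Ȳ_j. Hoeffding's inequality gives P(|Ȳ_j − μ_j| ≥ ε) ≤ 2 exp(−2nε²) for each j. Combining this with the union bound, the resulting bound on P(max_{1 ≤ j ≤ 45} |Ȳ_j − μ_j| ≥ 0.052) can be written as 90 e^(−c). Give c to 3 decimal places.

Union bound over the 45 events: P(max_{1 ≤ j ≤ 45} |Ȳ_j − μ_j| ≥ 0.052) ≤ 45·2·exp(−2nε²) = 90 exp(−2·1031·0.052²).
So c = 2·1031·0.052² = 5.5756.

5.576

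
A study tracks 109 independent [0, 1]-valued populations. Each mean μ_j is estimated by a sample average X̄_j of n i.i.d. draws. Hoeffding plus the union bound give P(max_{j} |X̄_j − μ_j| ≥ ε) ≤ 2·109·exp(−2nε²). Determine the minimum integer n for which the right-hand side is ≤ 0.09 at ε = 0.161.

151

Need 2·109·exp(−2nε²) ≤ 0.09, i.e. exp(−2nε²) ≤ 0.09/218.
So 2nε² ≥ ln(218/0.09) = 7.792441.
Hence n ≥ 7.792441/(2·0.161²) = 150.311.
The smallest integer n is 151.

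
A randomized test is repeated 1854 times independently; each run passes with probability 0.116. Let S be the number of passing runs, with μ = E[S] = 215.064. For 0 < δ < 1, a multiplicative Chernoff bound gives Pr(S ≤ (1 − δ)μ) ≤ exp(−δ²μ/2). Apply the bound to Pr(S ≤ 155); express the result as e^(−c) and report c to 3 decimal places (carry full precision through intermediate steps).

8.387

Write 155 = (1 − δ)μ, so δ = 1 − 155/215.064 = 0.2792843…
Then the exponent is δ²μ/2 = (μ − 155)²/(2μ) = 8.387466.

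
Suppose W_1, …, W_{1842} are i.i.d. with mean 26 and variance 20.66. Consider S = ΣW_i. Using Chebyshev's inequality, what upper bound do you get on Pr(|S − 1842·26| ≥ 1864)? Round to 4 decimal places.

0.0110

Var(S) = n·Var(W_i) = 1842·20.66 = 38055.72.
Chebyshev: Pr(|S − 1842·26| ≥ 1864) ≤ Var(S)/1864² = 38055.72/3474496 = 0.0110.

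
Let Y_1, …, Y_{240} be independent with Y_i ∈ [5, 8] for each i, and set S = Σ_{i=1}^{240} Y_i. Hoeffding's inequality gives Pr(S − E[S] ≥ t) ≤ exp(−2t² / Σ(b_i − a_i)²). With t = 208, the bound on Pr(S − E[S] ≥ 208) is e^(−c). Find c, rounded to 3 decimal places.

Σ(b_i − a_i)² = 240·(3)² = 2160.
c = 2t²/2160 = 2·208²/2160 = 40.0593.

40.059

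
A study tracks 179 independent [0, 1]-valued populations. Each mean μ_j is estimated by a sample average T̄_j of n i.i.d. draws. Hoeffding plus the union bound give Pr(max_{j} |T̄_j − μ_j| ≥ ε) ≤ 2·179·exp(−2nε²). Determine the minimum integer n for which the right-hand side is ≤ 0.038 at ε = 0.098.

477

Need 2·179·exp(−2nε²) ≤ 0.038, i.e. exp(−2nε²) ≤ 0.038/358.
So 2nε² ≥ ln(358/0.038) = 9.150702.
Hence n ≥ 9.150702/(2·0.098²) = 476.401.
The smallest integer n is 477.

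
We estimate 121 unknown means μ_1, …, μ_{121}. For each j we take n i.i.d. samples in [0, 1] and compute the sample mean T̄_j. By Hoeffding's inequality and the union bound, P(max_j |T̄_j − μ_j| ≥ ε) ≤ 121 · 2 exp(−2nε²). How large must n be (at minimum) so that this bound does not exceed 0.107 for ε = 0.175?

Need 2·121·exp(−2nε²) ≤ 0.107, i.e. exp(−2nε²) ≤ 0.107/242.
So 2nε² ≥ ln(242/0.107) = 7.723864.
Hence n ≥ 7.723864/(2·0.175²) = 126.104.
The smallest integer n is 127.

127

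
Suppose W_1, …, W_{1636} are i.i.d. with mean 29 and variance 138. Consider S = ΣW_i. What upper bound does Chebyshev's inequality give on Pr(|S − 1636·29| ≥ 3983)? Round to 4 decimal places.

0.0142

Var(S) = n·Var(W_i) = 1636·138 = 225768.
Chebyshev: Pr(|S − 1636·29| ≥ 3983) ≤ Var(S)/3983² = 225768/15864289 = 0.0142.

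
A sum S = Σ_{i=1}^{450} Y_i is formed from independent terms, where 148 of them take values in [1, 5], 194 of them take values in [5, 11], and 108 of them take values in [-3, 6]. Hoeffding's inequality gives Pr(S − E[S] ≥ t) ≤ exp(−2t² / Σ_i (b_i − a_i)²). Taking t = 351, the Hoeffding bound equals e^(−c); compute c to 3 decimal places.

Σ(b_i − a_i)² = 148·4² + 194·6² + 108·9² = 18100.
c = 2t² / 18100 = 2·351² / 18100 = 13.6134.

13.613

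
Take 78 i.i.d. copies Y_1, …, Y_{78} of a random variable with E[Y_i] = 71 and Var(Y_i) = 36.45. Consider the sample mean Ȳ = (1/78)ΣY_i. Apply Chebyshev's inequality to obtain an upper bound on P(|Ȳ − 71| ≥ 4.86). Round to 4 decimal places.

Var(Ȳ) = Var(Y_i)/n = 36.45/78 = 0.46731.
Chebyshev: P(|Ȳ − 71| ≥ 4.86) ≤ Var(Ȳ)/(4.86)² = 36.45/(78·4.86²) = 0.0198.

0.0198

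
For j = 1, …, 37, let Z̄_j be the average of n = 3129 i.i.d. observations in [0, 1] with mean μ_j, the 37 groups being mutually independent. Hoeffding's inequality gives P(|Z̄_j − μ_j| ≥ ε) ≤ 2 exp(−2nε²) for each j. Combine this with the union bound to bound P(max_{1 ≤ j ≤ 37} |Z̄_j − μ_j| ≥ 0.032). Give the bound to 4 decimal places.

Per-experiment Hoeffding bound: 2·exp(−2·3129·0.032²) = 2·exp(−6.40819) = 0.003296.
Union bound over 37 events: 37·0.003296 = 0.12195.

0.1220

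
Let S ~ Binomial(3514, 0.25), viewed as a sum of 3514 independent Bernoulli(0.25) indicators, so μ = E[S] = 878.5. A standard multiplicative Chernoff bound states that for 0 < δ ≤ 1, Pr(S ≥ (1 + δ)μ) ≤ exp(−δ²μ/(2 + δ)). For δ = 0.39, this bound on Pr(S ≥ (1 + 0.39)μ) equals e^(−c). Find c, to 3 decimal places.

55.908

c = δ²μ/(2 + δ) = 0.39²·878.5/(2 + 0.39) = 55.9079.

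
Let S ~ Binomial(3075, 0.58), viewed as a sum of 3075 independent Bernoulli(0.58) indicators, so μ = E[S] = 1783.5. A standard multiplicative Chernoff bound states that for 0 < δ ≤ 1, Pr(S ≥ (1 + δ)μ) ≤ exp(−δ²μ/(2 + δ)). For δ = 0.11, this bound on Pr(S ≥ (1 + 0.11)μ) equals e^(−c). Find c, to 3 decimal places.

10.228

c = δ²μ/(2 + δ) = 0.11²·1783.5/(2 + 0.11) = 10.2277.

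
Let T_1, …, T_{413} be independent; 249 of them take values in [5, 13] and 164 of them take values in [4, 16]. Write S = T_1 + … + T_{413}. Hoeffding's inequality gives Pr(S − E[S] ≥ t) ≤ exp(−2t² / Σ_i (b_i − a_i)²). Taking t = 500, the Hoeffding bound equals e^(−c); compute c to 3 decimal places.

12.642

Σ(b_i − a_i)² = 249·8² + 164·12² = 39552.
c = 2t² / 39552 = 2·500² / 39552 = 12.6416.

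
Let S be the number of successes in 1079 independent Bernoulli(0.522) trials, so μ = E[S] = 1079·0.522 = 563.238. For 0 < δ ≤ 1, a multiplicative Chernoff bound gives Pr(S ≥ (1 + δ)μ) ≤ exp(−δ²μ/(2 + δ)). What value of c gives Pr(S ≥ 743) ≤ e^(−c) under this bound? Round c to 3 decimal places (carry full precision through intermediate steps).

Write 743 = (1 + δ)μ, so δ = 743/563.238 − 1 = 0.3191582…
Then the exponent is δ²μ/(2 + δ) = (743 − μ)² / (μ·(2 + δ)) = 24.738506.

24.739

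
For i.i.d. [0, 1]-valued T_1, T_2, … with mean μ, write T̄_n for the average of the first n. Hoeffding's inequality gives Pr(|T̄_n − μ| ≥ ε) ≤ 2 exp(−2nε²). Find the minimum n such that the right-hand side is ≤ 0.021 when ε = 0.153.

Require 2·exp(−2nε²) ≤ 0.021, i.e. 2nε² ≥ ln(2/0.021) = 4.556380.
So n ≥ 4.556380 / (2·0.153²) = 97.321.
The smallest integer n is 98.

98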